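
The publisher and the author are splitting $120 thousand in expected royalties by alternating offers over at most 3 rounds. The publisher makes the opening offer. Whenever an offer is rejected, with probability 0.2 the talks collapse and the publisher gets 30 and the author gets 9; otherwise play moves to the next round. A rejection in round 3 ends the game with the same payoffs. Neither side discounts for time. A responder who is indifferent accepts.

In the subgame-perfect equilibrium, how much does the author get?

Round 3 (the publisher proposes): the author gets 9 if talks fail, so the publisher offers 9 and keeps 111.
Round 2 (the author proposes): rejecting gives the publisher an expected 0.8 × 111 + 0.2 × 30 = 94.8, so the author offers 94.8, keeping 25.2.
Round 1 (the publisher proposes): rejecting gives the author an expected 0.8 × 25.2 + 0.2 × 9 = 21.96; the publisher offers that and keeps 98.04.

21.96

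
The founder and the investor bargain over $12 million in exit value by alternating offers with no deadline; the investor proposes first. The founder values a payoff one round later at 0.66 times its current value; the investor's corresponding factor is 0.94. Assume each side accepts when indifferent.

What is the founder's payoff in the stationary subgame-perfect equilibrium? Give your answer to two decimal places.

1.25

In a stationary SPE each proposer offers the other exactly their discounted continuation value.
If the investor keeps x when proposing and the founder keeps y when proposing, then x = 12 − 0.66y and y = 12 − 0.94x.
Solving: x = 12(1 − 0.66) / (1 − 0.94·0.66) = 4.08 / 0.3796 ≈ 10.7482.
The founder gets 12 − 10.7482 ≈ 1.2518.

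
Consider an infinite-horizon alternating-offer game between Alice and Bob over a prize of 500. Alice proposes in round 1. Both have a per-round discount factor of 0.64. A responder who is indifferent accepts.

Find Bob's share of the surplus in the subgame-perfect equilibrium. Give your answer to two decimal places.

Let x be Alice's share when Alice proposes and y be Bob's share when Bob proposes.
Bob accepts iff offered ≥ 0.64·y, so x = 500 − 0.64y. Symmetrically y = 500 − 0.64x.
Substituting: x = 500 − 0.64(500 − 0.64x), giving x(1 − 0.64·0.64) = 500(1 − 0.64).
So x = 500 × 0.36 / 0.5904 ≈ 304.8780, and Bob receives 500 − x ≈ 195.1220.

195.12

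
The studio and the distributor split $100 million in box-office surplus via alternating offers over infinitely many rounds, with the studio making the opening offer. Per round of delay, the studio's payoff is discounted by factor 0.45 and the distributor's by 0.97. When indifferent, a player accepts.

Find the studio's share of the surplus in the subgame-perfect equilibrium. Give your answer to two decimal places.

In a stationary SPE each proposer offers the other exactly their discounted continuation value.
If the studio keeps x when proposing and the distributor keeps y when proposing, then x = 100 − 0.97y and y = 100 − 0.45x.
Solving: x = 100(1 − 0.97) / (1 − 0.45·0.97) = 3 / 0.5635 ≈ 5.3239.
The distributor gets 100 − 5.3239 ≈ 94.6761.

5.32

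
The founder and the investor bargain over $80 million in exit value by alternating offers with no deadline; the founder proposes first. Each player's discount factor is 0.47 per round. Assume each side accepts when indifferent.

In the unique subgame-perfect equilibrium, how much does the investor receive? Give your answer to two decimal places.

25.58

Let x be the founder's share when the founder proposes and y be the investor's share when the investor proposes.
The investor accepts iff offered ≥ 0.47·y, so x = 80 − 0.47y. Symmetrically y = 80 − 0.47x.
Substituting: x = 80 − 0.47(80 − 0.47x), giving x(1 − 0.47·0.47) = 80(1 − 0.47).
So x = 80 × 0.53 / 0.7791 ≈ 54.4218, and the investor receives 80 − x ≈ 25.5782.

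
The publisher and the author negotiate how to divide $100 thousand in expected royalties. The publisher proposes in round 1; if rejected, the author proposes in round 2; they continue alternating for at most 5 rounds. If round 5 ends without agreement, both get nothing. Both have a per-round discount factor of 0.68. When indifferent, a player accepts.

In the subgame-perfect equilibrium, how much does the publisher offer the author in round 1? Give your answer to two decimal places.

31.82

Round 5 (the publisher proposes): the author will accept anything ≥ 0, so the publisher offers 0 and keeps 100.
Round 4 (the author proposes): the publisher can get 100 next round, worth 0.68 × 100 = 68 now. The author offers 68 and keeps 100 − 68 = 32.
Round 3 (the publisher proposes): the author can get 32 next round, worth 0.68 × 32 = 21.76 now. The publisher offers 21.76 and keeps 100 − 21.76 = 78.24.
Round 2 (the author proposes): the publisher can get 78.24 next round, worth 0.68 × 78.24 = 53.2032 now; the author offers that and keeps 46.7968.
Round 1 (the publisher proposes): the author can get 46.7968 next round, worth 0.68 × 46.7968 = 31.821824 now; the publisher offers that and keeps 68.178176.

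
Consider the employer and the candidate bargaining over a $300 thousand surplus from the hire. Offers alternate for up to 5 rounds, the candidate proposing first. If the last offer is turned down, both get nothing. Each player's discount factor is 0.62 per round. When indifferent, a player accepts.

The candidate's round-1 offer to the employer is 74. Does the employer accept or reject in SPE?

Reject

Round 5 (the candidate proposes): the employer will accept anything ≥ 0, so the candidate offers 0 and keeps 300.
Round 4 (the employer proposes): the candidate can get 300 next round, worth 0.62 × 300 = 186 now, so the employer offers 186, keeping 114.
Round 3 (the candidate proposes): the employer can get 114 next round, worth 0.62 × 114 = 70.68 now; the candidate offers that and keeps 229.32.
Round 2 (the employer proposes): the candidate can get 229.32 next round, worth 0.62 × 229.32 = 142.1784 now; the employer offers that and keeps 157.8216.
So by rejecting in round 1, the employer gets 157.8216 next round, worth 0.62 × 157.8216 = 97.849392 now.
Offer 74 < 97.849392, so the employer rejects.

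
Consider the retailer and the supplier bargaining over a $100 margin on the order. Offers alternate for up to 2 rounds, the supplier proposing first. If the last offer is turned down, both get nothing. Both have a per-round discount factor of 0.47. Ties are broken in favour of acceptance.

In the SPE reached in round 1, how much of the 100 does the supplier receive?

Round 2 (the retailer proposes): the supplier will accept anything ≥ 0, so the retailer offers 0 and keeps 100.
Round 1 (the supplier proposes): the retailer can get 100 next round, worth 0.47 × 100 = 47 now. The supplier offers 47 and keeps 100 − 47 = 53.

53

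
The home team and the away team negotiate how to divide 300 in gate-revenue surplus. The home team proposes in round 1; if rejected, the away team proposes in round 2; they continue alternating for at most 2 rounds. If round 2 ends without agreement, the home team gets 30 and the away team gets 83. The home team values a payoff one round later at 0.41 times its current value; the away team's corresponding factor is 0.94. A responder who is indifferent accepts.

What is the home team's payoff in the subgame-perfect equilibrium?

Round 2 (the away team proposes): the home team gets 30 if talks fail, so the away team offers 30 and keeps 270.
Round 1 (the home team proposes): the away team can get 270 next round, worth 0.94 × 270 = 253.8 now. The home team offers 253.8 and keeps 300 − 253.8 = 46.2.

46.2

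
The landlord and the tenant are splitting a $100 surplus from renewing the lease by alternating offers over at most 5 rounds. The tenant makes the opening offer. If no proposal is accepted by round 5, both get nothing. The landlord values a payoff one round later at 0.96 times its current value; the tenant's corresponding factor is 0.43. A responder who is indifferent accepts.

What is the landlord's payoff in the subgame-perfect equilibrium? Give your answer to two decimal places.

By backward induction:
Round 5 (the tenant proposes): the landlord will accept anything ≥ 0, so the tenant offers 0 and keeps 100.
Round 4 (the landlord proposes): the tenant can get 100 next round, worth 0.43 × 100 = 43 now, so the landlord offers 43, keeping 57.
Round 3 (the tenant proposes): the landlord can get 57 next round, worth 0.96 × 57 = 54.72 now. The tenant offers 54.72 and keeps 100 − 54.72 = 45.28.
Round 2 (the landlord proposes): the tenant can get 45.28 next round, worth 0.43 × 45.28 = 19.4704 now. The landlord offers 19.4704 and keeps 100 − 19.4704 = 80.5296.
Round 1 (the tenant proposes): the landlord can get 80.5296 next round, worth 0.96 × 80.5296 = 77.308416 now; the tenant offers that and keeps 22.691584.

77.31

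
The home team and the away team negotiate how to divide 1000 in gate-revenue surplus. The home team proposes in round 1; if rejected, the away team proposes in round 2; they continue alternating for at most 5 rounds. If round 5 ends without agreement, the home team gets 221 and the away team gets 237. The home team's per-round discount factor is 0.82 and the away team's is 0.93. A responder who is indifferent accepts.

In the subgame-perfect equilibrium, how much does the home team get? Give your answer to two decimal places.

Round 5 (the home team proposes): the away team gets 237 if talks fail, so the home team offers 237 and keeps 763.
Round 4 (the away team proposes): the home team can get 763 next round, worth 0.82 × 763 = 625.66 now. The away team offers 625.66 and keeps 1000 − 625.66 = 374.34.
Round 3 (the home team proposes): the away team can get 374.34 next round, worth 0.93 × 374.34 = 348.1362 now. The home team offers 348.1362 and keeps 1000 − 348.1362 = 651.8638.
Round 2 (the away team proposes): the home team can get 651.8638 next round, worth 0.82 × 651.8638 = 534.528316 now. The away team offers 534.528316 and keeps 1000 − 534.528316 = 465.471684.
Round 1 (the home team proposes): the away team can get 465.471684 next round, worth 0.93 × 465.471684 = 432.88866612 now, so the home team offers 432.88866612, keeping 567.11133388.

567.11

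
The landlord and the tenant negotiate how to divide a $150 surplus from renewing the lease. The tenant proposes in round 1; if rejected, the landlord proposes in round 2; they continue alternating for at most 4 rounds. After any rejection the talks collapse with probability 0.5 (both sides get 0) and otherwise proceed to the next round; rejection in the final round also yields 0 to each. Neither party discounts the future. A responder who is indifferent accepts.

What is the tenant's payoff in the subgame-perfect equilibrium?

93.75

By backward induction:
Round 4 (the landlord proposes): rejection yields 0 for the tenant; the landlord offers 0 and keeps 150.
Round 3 (the tenant proposes): rejecting gives the landlord an expected 0.5 × 150 = 75, so the tenant offers 75, keeping 75.
Round 2 (the landlord proposes): rejecting gives the tenant an expected 0.5 × 75 = 37.5. The landlord offers 37.5 and keeps 150 − 37.5 = 112.5.
Round 1 (the tenant proposes): rejecting gives the landlord an expected 0.5 × 112.5 = 56.25. The tenant offers 56.25 and keeps 150 − 56.25 = 93.75.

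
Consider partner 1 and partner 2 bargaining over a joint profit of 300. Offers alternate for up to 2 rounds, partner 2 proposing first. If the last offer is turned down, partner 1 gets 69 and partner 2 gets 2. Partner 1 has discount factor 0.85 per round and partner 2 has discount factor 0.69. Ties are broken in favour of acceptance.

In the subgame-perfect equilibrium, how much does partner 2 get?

Round 2 (partner 1 proposes): partner 2 gets 2 if talks fail, so partner 1 offers 2 and keeps 298.
Round 1 (partner 2 proposes): partner 1 can get 298 next round, worth 0.85 × 298 = 253.3 now, so partner 2 offers 253.3, keeping 46.7.

46.7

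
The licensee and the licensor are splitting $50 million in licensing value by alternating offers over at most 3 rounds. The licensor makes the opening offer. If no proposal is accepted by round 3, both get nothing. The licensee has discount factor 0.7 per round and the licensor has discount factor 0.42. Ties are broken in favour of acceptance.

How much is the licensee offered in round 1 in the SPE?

20.3

Round 3 (the licensor proposes): the licensee will accept anything ≥ 0, so the licensor offers 0 and keeps 50.
Round 2 (the licensee proposes): the licensor can get 50 next round, worth 0.42 × 50 = 21 now. The licensee offers 21 and keeps 50 − 21 = 29.
Round 1 (the licensor proposes): the licensee can get 29 next round, worth 0.7 × 29 = 20.3 now. The licensor offers 20.3 and keeps 50 − 20.3 = 29.7.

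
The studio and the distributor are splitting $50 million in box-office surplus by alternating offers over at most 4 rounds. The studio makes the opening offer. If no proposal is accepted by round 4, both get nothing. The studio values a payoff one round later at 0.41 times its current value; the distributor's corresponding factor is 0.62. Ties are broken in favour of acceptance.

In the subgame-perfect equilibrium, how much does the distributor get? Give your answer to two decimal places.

Round 4 (the distributor proposes): the studio will accept anything ≥ 0, so the distributor offers 0 and keeps 50.
Round 3 (the studio proposes): the distributor can get 50 next round, worth 0.62 × 50 = 31 now. The studio offers 31 and keeps 50 − 31 = 19.
Round 2 (the distributor proposes): the studio can get 19 next round, worth 0.41 × 19 = 7.79 now, so the distributor offers 7.79, keeping 42.21.
Round 1 (the studio proposes): the distributor can get 42.21 next round, worth 0.62 × 42.21 = 26.1702 now. The studio offers 26.1702 and keeps 50 − 26.1702 = 23.8298.

26.17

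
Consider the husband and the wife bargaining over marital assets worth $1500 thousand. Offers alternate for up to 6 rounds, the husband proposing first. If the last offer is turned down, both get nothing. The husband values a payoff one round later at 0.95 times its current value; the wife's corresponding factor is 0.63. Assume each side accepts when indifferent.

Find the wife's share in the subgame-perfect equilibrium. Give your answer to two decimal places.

414.03

Round 6 (the wife proposes): rejection yields 0 for the husband; the wife offers 0 and keeps 1500.
Round 5 (the husband proposes): the wife can get 1500 next round, worth 0.63 × 1500 = 945 now; the husband offers that and keeps 555.
Round 4 (the wife proposes): the husband can get 555 next round, worth 0.95 × 555 = 527.25 now. The wife offers 527.25 and keeps 1500 − 527.25 = 972.75.
Round 3 (the husband proposes): the wife can get 972.75 next round, worth 0.63 × 972.75 = 612.8325 now. The husband offers 612.8325 and keeps 1500 − 612.8325 = 887.1675.
Round 2 (the wife proposes): the husband can get 887.1675 next round, worth 0.95 × 887.1675 = 842.809125 now; the wife offers that and keeps 657.190875.
Round 1 (the husband proposes): the wife can get 657.190875 next round, worth 0.63 × 657.190875 = 414.03025125 now; the husband offers that and keeps 1085.96974875.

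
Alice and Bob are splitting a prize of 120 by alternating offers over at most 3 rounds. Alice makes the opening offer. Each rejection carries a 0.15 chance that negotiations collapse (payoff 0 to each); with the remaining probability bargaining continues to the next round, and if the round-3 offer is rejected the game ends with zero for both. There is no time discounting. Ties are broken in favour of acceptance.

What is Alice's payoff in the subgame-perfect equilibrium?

104.7

Round 3 (Alice proposes): rejection yields 0 for Bob; Alice offers 0 and keeps 120.
Round 2 (Bob proposes): rejecting gives Alice an expected 0.85 × 120 = 102, so Bob offers 102, keeping 18.
Round 1 (Alice proposes): rejecting gives Bob an expected 0.85 × 18 = 15.3; Alice offers that and keeps 104.7.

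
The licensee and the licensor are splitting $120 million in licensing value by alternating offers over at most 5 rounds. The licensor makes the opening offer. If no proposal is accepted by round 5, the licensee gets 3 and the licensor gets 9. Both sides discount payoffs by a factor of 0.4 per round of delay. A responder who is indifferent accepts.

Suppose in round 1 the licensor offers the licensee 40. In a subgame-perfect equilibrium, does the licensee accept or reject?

Round 5 (the licensor proposes): the licensee gets 3 if talks fail, so the licensor offers 3 and keeps 117.
Round 4 (the licensee proposes): the licensor can get 117 next round, worth 0.4 × 117 = 46.8 now. The licensee offers 46.8 and keeps 120 − 46.8 = 73.2.
Round 3 (the licensor proposes): the licensee can get 73.2 next round, worth 0.4 × 73.2 = 29.28 now. The licensor offers 29.28 and keeps 120 − 29.28 = 90.72.
Round 2 (the licensee proposes): the licensor can get 90.72 next round, worth 0.4 × 90.72 = 36.288 now. The licensee offers 36.288 and keeps 120 − 36.288 = 83.712.
So by rejecting in round 1, the licensee gets 83.712 next round, worth 0.4 × 83.712 = 33.4848 now.
Offer 40 ≥ 33.4848, so the licensee accepts.

Accept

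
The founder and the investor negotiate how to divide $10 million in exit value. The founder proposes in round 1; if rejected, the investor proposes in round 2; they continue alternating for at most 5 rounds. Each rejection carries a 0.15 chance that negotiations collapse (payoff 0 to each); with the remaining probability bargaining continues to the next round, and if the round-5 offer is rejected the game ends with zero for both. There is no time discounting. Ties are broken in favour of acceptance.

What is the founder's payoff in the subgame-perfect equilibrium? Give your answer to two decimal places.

Round 5 (the founder proposes): rejection yields 0 for the investor; the founder offers 0 and keeps 10.
Round 4 (the investor proposes): rejecting gives the founder an expected 0.85 × 10 = 8.5. The investor offers 8.5 and keeps 10 − 8.5 = 1.5.
Round 3 (the founder proposes): rejecting gives the investor an expected 0.85 × 1.5 = 1.275. The founder offers 1.275 and keeps 10 − 1.275 = 8.725.
Round 2 (the investor proposes): rejecting gives the founder an expected 0.85 × 8.725 = 7.41625. The investor offers 7.41625 and keeps 10 − 7.41625 = 2.58375.
Round 1 (the founder proposes): rejecting gives the investor an expected 0.85 × 2.58375 = 2.1961875, so the founder offers 2.1961875, keeping 7.8038125.

7.80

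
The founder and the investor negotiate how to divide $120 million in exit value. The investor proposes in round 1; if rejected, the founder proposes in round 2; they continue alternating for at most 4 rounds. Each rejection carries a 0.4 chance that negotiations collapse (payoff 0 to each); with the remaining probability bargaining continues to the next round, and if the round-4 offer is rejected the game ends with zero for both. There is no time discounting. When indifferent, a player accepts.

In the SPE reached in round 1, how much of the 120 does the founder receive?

Round 4 (the founder proposes): the investor will accept anything ≥ 0, so the founder offers 0 and keeps 120.
Round 3 (the investor proposes): rejecting gives the founder an expected 0.6 × 120 = 72. The investor offers 72 and keeps 120 − 72 = 48.
Round 2 (the founder proposes): rejecting gives the investor an expected 0.6 × 48 = 28.8; the founder offers that and keeps 91.2.
Round 1 (the investor proposes): rejecting gives the founder an expected 0.6 × 91.2 = 54.72. The investor offers 54.72 and keeps 120 − 54.72 = 65.28.

54.72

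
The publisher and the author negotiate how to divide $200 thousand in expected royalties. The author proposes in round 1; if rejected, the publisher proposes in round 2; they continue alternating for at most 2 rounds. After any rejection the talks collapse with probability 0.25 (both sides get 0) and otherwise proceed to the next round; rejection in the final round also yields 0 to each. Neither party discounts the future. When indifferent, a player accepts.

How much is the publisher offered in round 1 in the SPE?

150

Round 2 (the publisher proposes): the author will accept anything ≥ 0, so the publisher offers 0 and keeps 200.
Round 1 (the author proposes): rejecting gives the publisher an expected 0.75 × 200 = 150, so the author offers 150, keeping 50.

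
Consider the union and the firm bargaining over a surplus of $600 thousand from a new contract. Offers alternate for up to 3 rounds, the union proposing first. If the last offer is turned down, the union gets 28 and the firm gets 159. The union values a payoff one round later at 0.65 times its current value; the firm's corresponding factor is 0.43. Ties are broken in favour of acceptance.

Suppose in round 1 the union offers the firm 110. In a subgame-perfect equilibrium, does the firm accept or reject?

Reject

Work out the firm's continuation value if the offer is rejected.
Round 3 (the union proposes): the firm gets 159 if talks fail, so the union offers 159 and keeps 441.
Round 2 (the firm proposes): the union can get 441 next round, worth 0.65 × 441 = 286.65 now. The firm offers 286.65 and keeps 600 − 286.65 = 313.35.
So by rejecting in round 1, the firm gets 313.35 next round, worth 0.43 × 313.35 = 134.7405 now.
Offer 110 < 134.7405, so the firm rejects.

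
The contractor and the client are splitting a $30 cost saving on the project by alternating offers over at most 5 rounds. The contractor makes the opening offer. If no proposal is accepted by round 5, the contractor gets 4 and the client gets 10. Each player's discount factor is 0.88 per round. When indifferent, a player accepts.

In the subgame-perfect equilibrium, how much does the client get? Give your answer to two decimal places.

11.62

Round 5 (the contractor proposes): the client gets 10 if talks fail, so the contractor offers 10 and keeps 20.
Round 4 (the client proposes): the contractor can get 20 next round, worth 0.88 × 20 = 17.6 now, so the client offers 17.6, keeping 12.4.
Round 3 (the contractor proposes): the client can get 12.4 next round, worth 0.88 × 12.4 = 10.912 now; the contractor offers that and keeps 19.088.
Round 2 (the client proposes): the contractor can get 19.088 next round, worth 0.88 × 19.088 = 16.79744 now. The client offers 16.79744 and keeps 30 − 16.79744 = 13.20256.
Round 1 (the contractor proposes): the client can get 13.20256 next round, worth 0.88 × 13.20256 = 11.6182528 now, so the contractor offers 11.6182528, keeping 18.3817472.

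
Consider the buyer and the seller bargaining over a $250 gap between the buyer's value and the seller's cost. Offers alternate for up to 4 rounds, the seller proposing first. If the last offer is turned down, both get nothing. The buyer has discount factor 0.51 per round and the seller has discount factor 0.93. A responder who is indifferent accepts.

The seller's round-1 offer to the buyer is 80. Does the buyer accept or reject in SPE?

Work out the buyer's continuation value if the offer is rejected.
Round 4 (the buyer proposes): the seller will accept anything ≥ 0, so the buyer offers 0 and keeps 250.
Round 3 (the seller proposes): the buyer can get 250 next round, worth 0.51 × 250 = 127.5 now. The seller offers 127.5 and keeps 250 − 127.5 = 122.5.
Round 2 (the buyer proposes): the seller can get 122.5 next round, worth 0.93 × 122.5 = 113.925 now; the buyer offers that and keeps 136.075.
So by rejecting in round 1, the buyer gets 136.075 next round, worth 0.51 × 136.075 = 69.39825 now.
Offer 80 ≥ 69.39825, so the buyer accepts.

Accept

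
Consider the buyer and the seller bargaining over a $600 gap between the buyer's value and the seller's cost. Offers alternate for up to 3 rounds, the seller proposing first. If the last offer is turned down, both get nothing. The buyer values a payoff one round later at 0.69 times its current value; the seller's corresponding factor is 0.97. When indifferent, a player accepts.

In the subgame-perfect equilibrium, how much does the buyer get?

12.42

By backward induction:
Round 3 (the seller proposes): the buyer will accept anything ≥ 0, so the seller offers 0 and keeps 600.
Round 2 (the buyer proposes): the seller can get 600 next round, worth 0.97 × 600 = 582 now. The buyer offers 582 and keeps 600 − 582 = 18.
Round 1 (the seller proposes): the buyer can get 18 next round, worth 0.69 × 18 = 12.42 now. The seller offers 12.42 and keeps 600 − 12.42 = 587.58.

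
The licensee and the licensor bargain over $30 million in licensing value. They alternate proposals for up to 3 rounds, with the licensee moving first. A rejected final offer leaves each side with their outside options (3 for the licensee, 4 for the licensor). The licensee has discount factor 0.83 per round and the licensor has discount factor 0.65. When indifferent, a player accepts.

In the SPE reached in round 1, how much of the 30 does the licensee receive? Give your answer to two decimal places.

24.53

Round 3 (the licensee proposes): the licensor gets 4 if talks fail, so the licensee offers 4 and keeps 26.
Round 2 (the licensor proposes): the licensee can get 26 next round, worth 0.83 × 26 = 21.58 now. The licensor offers 21.58 and keeps 30 − 21.58 = 8.42.
Round 1 (the licensee proposes): the licensor can get 8.42 next round, worth 0.65 × 8.42 = 5.473 now; the licensee offers that and keeps 24.527.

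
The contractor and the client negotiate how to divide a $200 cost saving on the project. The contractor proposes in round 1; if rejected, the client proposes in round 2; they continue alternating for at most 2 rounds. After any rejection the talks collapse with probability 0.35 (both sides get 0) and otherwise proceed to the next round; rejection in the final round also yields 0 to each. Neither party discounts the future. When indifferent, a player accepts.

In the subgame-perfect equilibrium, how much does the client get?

130

By backward induction:
Round 2 (the client proposes): rejection yields 0 for the contractor; the client offers 0 and keeps 200.
Round 1 (the contractor proposes): rejecting gives the client an expected 0.65 × 200 = 130. The contractor offers 130 and keeps 200 − 130 = 70.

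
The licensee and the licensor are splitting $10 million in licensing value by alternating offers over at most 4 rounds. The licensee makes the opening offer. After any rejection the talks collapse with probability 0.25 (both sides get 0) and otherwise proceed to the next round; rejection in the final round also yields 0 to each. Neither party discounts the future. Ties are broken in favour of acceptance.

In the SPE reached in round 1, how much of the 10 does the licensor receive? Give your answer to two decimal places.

Round 4 (the licensor proposes): the licensee will accept anything ≥ 0, so the licensor offers 0 and keeps 10.
Round 3 (the licensee proposes): rejecting gives the licensor an expected 0.75 × 10 = 7.5, so the licensee offers 7.5, keeping 2.5.
Round 2 (the licensor proposes): rejecting gives the licensee an expected 0.75 × 2.5 = 1.875. The licensor offers 1.875 and keeps 10 − 1.875 = 8.125.
Round 1 (the licensee proposes): rejecting gives the licensor an expected 0.75 × 8.125 = 6.09375; the licensee offers that and keeps 3.90625.

6.09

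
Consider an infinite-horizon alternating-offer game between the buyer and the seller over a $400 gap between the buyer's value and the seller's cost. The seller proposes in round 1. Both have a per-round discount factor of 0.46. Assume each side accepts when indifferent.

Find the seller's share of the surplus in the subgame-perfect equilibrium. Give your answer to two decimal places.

273.97

When the seller proposes, the buyer accepts any offer worth at least 0.46 times what the buyer would get by proposing next round; and vice versa.
This gives x = 400 − 0.46y and y = 400 − 0.46x, where x and y are each side's share when it proposes.
Hence (1 − 0.46·0.46)x = 400(1 − 0.46), i.e. 0.7884·x = 216.
x ≈ 273.9726; the buyer's share is 400 − x ≈ 126.0274.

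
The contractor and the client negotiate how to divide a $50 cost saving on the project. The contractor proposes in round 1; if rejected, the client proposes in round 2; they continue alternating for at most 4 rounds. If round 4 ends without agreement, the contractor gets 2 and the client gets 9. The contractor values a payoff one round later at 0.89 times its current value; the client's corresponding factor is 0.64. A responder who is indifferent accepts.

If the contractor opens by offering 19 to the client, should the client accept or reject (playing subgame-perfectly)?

Round 4 (the client proposes): the contractor gets 2 if talks fail, so the client offers 2 and keeps 48.
Round 3 (the contractor proposes): the client can get 48 next round, worth 0.64 × 48 = 30.72 now. The contractor offers 30.72 and keeps 50 − 30.72 = 19.28.
Round 2 (the client proposes): the contractor can get 19.28 next round, worth 0.89 × 19.28 = 17.1592 now. The client offers 17.1592 and keeps 50 − 17.1592 = 32.8408.
So by rejecting in round 1, the client gets 32.8408 next round, worth 0.64 × 32.8408 = 21.018112 now.
Offer 19 < 21.018112, so the client rejects.

Reject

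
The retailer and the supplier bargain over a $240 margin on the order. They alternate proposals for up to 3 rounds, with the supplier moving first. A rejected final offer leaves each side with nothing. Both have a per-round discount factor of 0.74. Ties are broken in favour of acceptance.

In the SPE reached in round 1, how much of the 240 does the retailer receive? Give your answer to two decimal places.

46.18

Round 3 (the supplier proposes): rejection yields 0 for the retailer; the supplier offers 0 and keeps 240.
Round 2 (the retailer proposes): the supplier can get 240 next round, worth 0.74 × 240 = 177.6 now, so the retailer offers 177.6, keeping 62.4.
Round 1 (the supplier proposes): the retailer can get 62.4 next round, worth 0.74 × 62.4 = 46.176 now. The supplier offers 46.176 and keeps 240 − 46.176 = 193.824.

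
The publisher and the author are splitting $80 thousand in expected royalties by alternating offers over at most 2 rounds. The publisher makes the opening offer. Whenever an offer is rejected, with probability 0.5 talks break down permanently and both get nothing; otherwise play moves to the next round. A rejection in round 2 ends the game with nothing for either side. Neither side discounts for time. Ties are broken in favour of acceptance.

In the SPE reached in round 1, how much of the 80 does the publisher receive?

40

Round 2 (the author proposes): the publisher will accept anything ≥ 0, so the author offers 0 and keeps 80.
Round 1 (the publisher proposes): rejecting gives the author an expected 0.5 × 80 = 40. The publisher offers 40 and keeps 80 − 40 = 40.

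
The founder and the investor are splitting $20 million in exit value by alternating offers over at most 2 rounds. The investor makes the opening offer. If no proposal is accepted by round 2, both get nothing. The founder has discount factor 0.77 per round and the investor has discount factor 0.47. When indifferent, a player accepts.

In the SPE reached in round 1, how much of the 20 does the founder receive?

Work backward from the last round.
Round 2 (the founder proposes): rejection yields 0 for the investor; the founder offers 0 and keeps 20.
Round 1 (the investor proposes): the founder can get 20 next round, worth 0.77 × 20 = 15.4 now, so the investor offers 15.4, keeping 4.6.

15.4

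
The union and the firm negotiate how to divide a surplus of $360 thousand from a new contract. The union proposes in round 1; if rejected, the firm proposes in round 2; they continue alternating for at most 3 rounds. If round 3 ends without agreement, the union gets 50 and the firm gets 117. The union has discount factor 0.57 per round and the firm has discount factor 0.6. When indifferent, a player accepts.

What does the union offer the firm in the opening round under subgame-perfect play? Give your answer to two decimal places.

132.89

Round 3 (the union proposes): the firm gets 117 if talks fail, so the union offers 117 and keeps 243.
Round 2 (the firm proposes): the union can get 243 next round, worth 0.57 × 243 = 138.51 now, so the firm offers 138.51, keeping 221.49.
Round 1 (the union proposes): the firm can get 221.49 next round, worth 0.6 × 221.49 = 132.894 now, so the union offers 132.894, keeping 227.106.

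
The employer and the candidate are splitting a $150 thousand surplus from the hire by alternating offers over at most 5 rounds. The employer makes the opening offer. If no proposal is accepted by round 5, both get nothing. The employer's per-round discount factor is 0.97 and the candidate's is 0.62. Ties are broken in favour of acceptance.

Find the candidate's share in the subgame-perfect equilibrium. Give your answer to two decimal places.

By backward induction:
Round 5 (the employer proposes): the candidate will accept anything ≥ 0, so the employer offers 0 and keeps 150.
Round 4 (the candidate proposes): the employer can get 150 next round, worth 0.97 × 150 = 145.5 now, so the candidate offers 145.5, keeping 4.5.
Round 3 (the employer proposes): the candidate can get 4.5 next round, worth 0.62 × 4.5 = 2.79 now. The employer offers 2.79 and keeps 150 − 2.79 = 147.21.
Round 2 (the candidate proposes): the employer can get 147.21 next round, worth 0.97 × 147.21 = 142.7937 now; the candidate offers that and keeps 7.2063.
Round 1 (the employer proposes): the candidate can get 7.2063 next round, worth 0.62 × 7.2063 = 4.467906 now. The employer offers 4.467906 and keeps 150 − 4.467906 = 145.532094.

4.47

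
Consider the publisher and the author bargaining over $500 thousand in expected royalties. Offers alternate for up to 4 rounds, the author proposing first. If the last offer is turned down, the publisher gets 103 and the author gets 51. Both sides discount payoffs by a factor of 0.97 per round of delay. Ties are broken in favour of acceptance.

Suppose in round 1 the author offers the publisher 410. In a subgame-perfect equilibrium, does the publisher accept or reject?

Round 4 (the publisher proposes): the author gets 51 if talks fail, so the publisher offers 51 and keeps 449.
Round 3 (the author proposes): the publisher can get 449 next round, worth 0.97 × 449 = 435.53 now, so the author offers 435.53, keeping 64.47.
Round 2 (the publisher proposes): the author can get 64.47 next round, worth 0.97 × 64.47 = 62.5359 now. The publisher offers 62.5359 and keeps 500 − 62.5359 = 437.4641.
So by rejecting in round 1, the publisher gets 437.4641 next round, worth 0.97 × 437.4641 = 424.340177 now.
Offer 410 < 424.340177, so the publisher rejects.

Reject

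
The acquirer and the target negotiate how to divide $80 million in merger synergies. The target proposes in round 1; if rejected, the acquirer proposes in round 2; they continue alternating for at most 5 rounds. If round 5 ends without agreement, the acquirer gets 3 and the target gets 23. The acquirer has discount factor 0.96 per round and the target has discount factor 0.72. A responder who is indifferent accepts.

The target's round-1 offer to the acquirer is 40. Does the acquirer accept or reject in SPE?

Accept

Round 5 (the target proposes): the acquirer gets 3 if talks fail, so the target offers 3 and keeps 77.
Round 4 (the acquirer proposes): the target can get 77 next round, worth 0.72 × 77 = 55.44 now. The acquirer offers 55.44 and keeps 80 − 55.44 = 24.56.
Round 3 (the target proposes): the acquirer can get 24.56 next round, worth 0.96 × 24.56 = 23.5776 now; the target offers that and keeps 56.4224.
Round 2 (the acquirer proposes): the target can get 56.4224 next round, worth 0.72 × 56.4224 = 40.624128 now. The acquirer offers 40.624128 and keeps 80 − 40.624128 = 39.375872.
So by rejecting in round 1, the acquirer gets 39.375872 next round, worth 0.96 × 39.375872 = 37.80083712 now.
Offer 40 ≥ 37.80083712, so the acquirer accepts.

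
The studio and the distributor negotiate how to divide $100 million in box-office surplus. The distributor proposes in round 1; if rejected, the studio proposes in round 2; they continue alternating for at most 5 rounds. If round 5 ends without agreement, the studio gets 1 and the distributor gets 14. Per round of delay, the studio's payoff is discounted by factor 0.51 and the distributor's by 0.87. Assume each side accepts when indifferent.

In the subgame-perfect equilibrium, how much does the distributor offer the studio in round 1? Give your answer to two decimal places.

9.77

Round 5 (the distributor proposes): the studio gets 1 if talks fail, so the distributor offers 1 and keeps 99.
Round 4 (the studio proposes): the distributor can get 99 next round, worth 0.87 × 99 = 86.13 now; the studio offers that and keeps 13.87.
Round 3 (the distributor proposes): the studio can get 13.87 next round, worth 0.51 × 13.87 = 7.0737 now; the distributor offers that and keeps 92.9263.
Round 2 (the studio proposes): the distributor can get 92.9263 next round, worth 0.87 × 92.9263 = 80.845881 now. The studio offers 80.845881 and keeps 100 − 80.845881 = 19.154119.
Round 1 (the distributor proposes): the studio can get 19.154119 next round, worth 0.51 × 19.154119 = 9.76860069 now; the distributor offers that and keeps 90.23139931.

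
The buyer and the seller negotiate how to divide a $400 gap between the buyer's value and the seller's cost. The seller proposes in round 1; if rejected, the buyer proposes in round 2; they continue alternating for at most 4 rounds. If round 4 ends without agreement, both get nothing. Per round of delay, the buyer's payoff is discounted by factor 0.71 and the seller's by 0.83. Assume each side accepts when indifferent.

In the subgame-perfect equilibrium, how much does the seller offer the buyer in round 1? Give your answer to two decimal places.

Round 4 (the buyer proposes): rejection yields 0 for the seller; the buyer offers 0 and keeps 400.
Round 3 (the seller proposes): the buyer can get 400 next round, worth 0.71 × 400 = 284 now, so the seller offers 284, keeping 116.
Round 2 (the buyer proposes): the seller can get 116 next round, worth 0.83 × 116 = 96.28 now, so the buyer offers 96.28, keeping 303.72.
Round 1 (the seller proposes): the buyer can get 303.72 next round, worth 0.71 × 303.72 = 215.6412 now; the seller offers that and keeps 184.3588.

215.64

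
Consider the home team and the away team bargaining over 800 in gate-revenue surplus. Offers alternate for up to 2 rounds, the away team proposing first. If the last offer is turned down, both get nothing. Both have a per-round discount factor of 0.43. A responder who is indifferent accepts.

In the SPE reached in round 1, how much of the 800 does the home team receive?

Work backward from the last round.
Round 2 (the home team proposes): rejection yields 0 for the away team; the home team offers 0 and keeps 800.
Round 1 (the away team proposes): the home team can get 800 next round, worth 0.43 × 800 = 344 now; the away team offers that and keeps 456.

344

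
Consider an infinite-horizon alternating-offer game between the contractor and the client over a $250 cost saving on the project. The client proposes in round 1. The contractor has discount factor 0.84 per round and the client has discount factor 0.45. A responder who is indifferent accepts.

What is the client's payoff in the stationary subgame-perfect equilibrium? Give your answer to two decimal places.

When the client proposes, the contractor accepts any offer worth at least 0.84 times what the contractor would get by proposing next round; and vice versa.
This gives x = 250 − 0.84y and y = 250 − 0.45x, where x and y are each side's share when it proposes.
Hence (1 − 0.84·0.45)x = 250(1 − 0.84), i.e. 0.622·x = 40.
x ≈ 64.3087; the contractor's share is 250 − x ≈ 185.6913.

64.31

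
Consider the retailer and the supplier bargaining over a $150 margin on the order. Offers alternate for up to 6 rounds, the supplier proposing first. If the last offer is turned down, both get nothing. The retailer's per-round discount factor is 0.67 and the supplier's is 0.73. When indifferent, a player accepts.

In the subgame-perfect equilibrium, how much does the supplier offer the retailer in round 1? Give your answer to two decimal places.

64.45

Solve by backward induction from round 6.
Round 6 (the retailer proposes): rejection yields 0 for the supplier; the retailer offers 0 and keeps 150.
Round 5 (the supplier proposes): the retailer can get 150 next round, worth 0.67 × 150 = 100.5 now; the supplier offers that and keeps 49.5.
Round 4 (the retailer proposes): the supplier can get 49.5 next round, worth 0.73 × 49.5 = 36.135 now, so the retailer offers 36.135, keeping 113.865.
Round 3 (the supplier proposes): the retailer can get 113.865 next round, worth 0.67 × 113.865 = 76.28955 now. The supplier offers 76.28955 and keeps 150 − 76.28955 = 73.71045.
Round 2 (the retailer proposes): the supplier can get 73.71045 next round, worth 0.73 × 73.71045 = 53.8086285 now. The retailer offers 53.8086285 and keeps 150 − 53.8086285 = 96.1913715.
Round 1 (the supplier proposes): the retailer can get 96.1913715 next round, worth 0.67 × 96.1913715 = 64.448218905 now; the supplier offers that and keeps 85.551781095.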